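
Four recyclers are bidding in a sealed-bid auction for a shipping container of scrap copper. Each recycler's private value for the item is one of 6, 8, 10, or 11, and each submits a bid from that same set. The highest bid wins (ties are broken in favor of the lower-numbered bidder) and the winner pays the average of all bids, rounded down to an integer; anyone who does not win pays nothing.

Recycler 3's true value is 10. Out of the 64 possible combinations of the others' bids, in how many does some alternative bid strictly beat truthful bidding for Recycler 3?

Others bid (6, 6, 6): truth gives 3; bid 8 gives 4 > 3. Violating.
Others bid (6, 6, 11): truth gives 0; bid 11 gives 2 > 0. Violating.
Others bid (6, 8, 11): truth gives 0; bid 11 gives 1 > 0. Violating.
Others bid (6, 10, 6): truth gives 0; bid 11 gives 2 > 0. Violating.
Others bid (6, 6, 8): truth gives 3; no alternative beats it.
Others bid (6, 6, 10): truth gives 2; no alternative beats it.
(Checking all 64 profiles: 21 have a profitable deviation, 43 do not.)

21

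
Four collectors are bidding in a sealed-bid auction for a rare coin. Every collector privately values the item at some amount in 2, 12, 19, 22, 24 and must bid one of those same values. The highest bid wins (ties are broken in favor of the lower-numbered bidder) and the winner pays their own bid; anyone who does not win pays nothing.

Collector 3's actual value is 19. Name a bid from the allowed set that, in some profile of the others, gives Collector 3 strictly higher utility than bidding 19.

12

Suppose Collector 1 bids 2, Collector 2 bids 2 and Collector 4 bids 2.
Bid 19: wins, pays 19, utility 19 - 19 = 0.
Bid 12: wins, pays 12, utility 19 - 12 = 7.
So bidding 12 beats truth here (7 > 0).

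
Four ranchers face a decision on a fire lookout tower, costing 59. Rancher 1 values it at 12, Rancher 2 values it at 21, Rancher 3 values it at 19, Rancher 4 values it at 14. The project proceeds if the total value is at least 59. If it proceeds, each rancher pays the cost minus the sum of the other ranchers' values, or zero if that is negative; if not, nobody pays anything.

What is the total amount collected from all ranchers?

38

Total value 66 ≥ cost 59, so it is built.
Rancher 1: others sum to 54; max(0, 59 - 54) = 5.
Rancher 2: others sum to 45; max(0, 59 - 45) = 14.
Rancher 3: others sum to 47; max(0, 59 - 47) = 12.
Rancher 4: others sum to 52; max(0, 59 - 52) = 7.
Total collected = 5 + 14 + 12 + 7 = 38.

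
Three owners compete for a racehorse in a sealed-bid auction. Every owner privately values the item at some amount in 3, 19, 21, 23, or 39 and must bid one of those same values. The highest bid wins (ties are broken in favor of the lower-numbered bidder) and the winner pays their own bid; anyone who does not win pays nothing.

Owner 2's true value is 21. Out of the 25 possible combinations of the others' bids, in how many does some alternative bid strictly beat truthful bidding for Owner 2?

Others bid (3, 3): truth gives 0; bid 19 gives 2 > 0. Violating.
Others bid (3, 19): truth gives 0; bid 19 gives 2 > 0. Violating.
Others bid (3, 21): truth gives 0; no alternative beats it.
Others bid (3, 23): truth gives 0; no alternative beats it.
(Checking all 25 profiles: 2 have a profitable deviation, 23 do not.)

2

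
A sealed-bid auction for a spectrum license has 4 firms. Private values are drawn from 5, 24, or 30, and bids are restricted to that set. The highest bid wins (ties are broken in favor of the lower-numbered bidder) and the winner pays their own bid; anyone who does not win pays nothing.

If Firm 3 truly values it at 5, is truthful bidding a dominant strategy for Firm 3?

Check each profile of the others' bids and compare truth against every alternative bid.
Others bid (5, 5, 5): truth gives 0, best alternative gives -19.
Others bid (5, 5, 24): truth gives 0, best alternative gives -19.
Others bid (5, 5, 30): truth gives 0, best alternative gives 0.
Others bid (5, 24, 5): truth gives 0, best alternative gives 0.
Others bid (5, 24, 24): truth gives 0, best alternative gives 0.
Others bid (5, 24, 30): truth gives 0, best alternative gives 0.
(Remaining 21 profiles checked similarly; truth is weakly best in each.)
In every case the truthful bid is at least as good as any alternative, so it is a dominant strategy.

Yes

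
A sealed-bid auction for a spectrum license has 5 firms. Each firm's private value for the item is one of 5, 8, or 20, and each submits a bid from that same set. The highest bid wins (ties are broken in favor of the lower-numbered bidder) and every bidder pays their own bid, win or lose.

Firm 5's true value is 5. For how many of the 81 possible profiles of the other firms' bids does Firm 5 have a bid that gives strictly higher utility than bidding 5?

1

Others bid (5, 5, 5, 5): truth gives -5; bid 8 gives -3 > -5. Violating.
Others bid (5, 5, 5, 8): truth gives -5; no alternative beats it.
Others bid (5, 5, 5, 20): truth gives -5; no alternative beats it.
(Checking all 81 profiles: 1 has a profitable deviation, 80 do not.)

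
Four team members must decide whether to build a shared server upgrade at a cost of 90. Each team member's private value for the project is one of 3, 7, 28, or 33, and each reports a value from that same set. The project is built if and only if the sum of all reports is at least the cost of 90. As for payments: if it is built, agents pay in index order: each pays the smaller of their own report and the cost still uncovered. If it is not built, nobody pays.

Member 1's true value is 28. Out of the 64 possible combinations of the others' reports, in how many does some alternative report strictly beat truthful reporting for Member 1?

Others report (28, 28, 28): truth gives 0; report 7 gives 21 > 0. Violating.
Others report (28, 28, 33): truth gives 0; report 3 gives 25 > 0. Violating.
Others report (28, 33, 28): truth gives 0; report 3 gives 25 > 0. Violating.
Others report (28, 33, 33): truth gives 0; report 3 gives 25 > 0. Violating.
Others report (3, 3, 3): truth gives 0; no alternative beats it.
Others report (3, 3, 7): truth gives 0; no alternative beats it.
(Checking all 64 profiles: 8 have a profitable deviation, 56 do not.)

8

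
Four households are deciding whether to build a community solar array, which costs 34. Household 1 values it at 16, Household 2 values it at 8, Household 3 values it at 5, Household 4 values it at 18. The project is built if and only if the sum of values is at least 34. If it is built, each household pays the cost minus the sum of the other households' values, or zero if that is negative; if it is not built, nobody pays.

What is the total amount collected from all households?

Total value 47 ≥ cost 34, so it is built.
Household 1: others sum to 31; max(0, 34 - 31) = 3.
Household 2: others sum to 39; max(0, 34 - 39) = 0.
Household 3: others sum to 42; max(0, 34 - 42) = 0.
Household 4: others sum to 29; max(0, 34 - 29) = 5.
Total collected = 3 + 0 + 0 + 5 = 8.

8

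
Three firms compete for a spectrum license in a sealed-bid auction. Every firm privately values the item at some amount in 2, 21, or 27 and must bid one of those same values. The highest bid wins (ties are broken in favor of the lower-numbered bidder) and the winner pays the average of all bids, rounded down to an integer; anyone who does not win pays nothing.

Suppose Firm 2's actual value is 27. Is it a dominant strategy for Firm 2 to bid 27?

Consider the case where Firm 1 bids 2 and Firm 3 bids 2.
Truthful bid 27: wins, pays 10, utility 27 - 10 = 17.
Bid 21 instead: wins, pays 8, utility 27 - 8 = 19.
Since 19 > 17, bidding 21 is strictly better here, so truthful bidding is not dominant.

No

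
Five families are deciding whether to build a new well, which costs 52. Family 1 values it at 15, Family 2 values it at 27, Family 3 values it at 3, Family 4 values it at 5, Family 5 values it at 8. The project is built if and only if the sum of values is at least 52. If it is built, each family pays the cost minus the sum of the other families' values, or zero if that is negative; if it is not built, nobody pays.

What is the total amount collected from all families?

Total value 58 ≥ cost 52, so it is built.
Family 1: others sum to 43; max(0, 52 - 43) = 9.
Family 2: others sum to 31; max(0, 52 - 31) = 21.
Family 3: others sum to 55; max(0, 52 - 55) = 0.
Family 4: others sum to 53; max(0, 52 - 53) = 0.
Family 5: others sum to 50; max(0, 52 - 50) = 2.
Total collected = 9 + 21 + 0 + 0 + 2 = 32.

32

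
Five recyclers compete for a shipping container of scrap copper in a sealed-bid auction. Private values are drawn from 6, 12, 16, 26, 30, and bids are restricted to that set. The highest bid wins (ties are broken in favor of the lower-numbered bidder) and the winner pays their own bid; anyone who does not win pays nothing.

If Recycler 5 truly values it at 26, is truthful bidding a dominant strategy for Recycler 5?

No

Consider the case where Recycler 1 bids 6, Recycler 2 bids 6, Recycler 3 bids 6 and Recycler 4 bids 6.
Truthful bid 26: wins, pays 26, utility 26 - 26 = 0.
Bid 12 instead: wins, pays 12, utility 26 - 12 = 14.
Since 14 > 0, bidding 12 is strictly better here, so truthful bidding is not dominant.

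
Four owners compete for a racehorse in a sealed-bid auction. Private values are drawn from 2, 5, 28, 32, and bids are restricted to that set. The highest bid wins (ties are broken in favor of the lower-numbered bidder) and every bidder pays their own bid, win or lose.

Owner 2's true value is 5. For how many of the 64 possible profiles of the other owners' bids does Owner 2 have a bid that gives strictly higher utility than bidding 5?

60

Others bid (2, 2, 28): truth gives -5; bid 2 gives -2 > -5. Violating.
Others bid (2, 2, 32): truth gives -5; bid 2 gives -2 > -5. Violating.
Others bid (2, 5, 28): truth gives -5; bid 2 gives -2 > -5. Violating.
Others bid (2, 5, 32): truth gives -5; bid 2 gives -2 > -5. Violating.
Others bid (2, 2, 2): truth gives 0; no alternative beats it.
Others bid (2, 2, 5): truth gives 0; no alternative beats it.
(Checking all 64 profiles: 60 have a profitable deviation, 4 do not.)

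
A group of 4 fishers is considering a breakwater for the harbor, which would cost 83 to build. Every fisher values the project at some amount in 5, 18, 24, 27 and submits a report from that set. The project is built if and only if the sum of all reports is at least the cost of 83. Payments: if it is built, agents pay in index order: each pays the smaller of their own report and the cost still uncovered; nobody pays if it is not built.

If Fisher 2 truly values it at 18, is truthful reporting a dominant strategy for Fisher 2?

No

Consider the case where Fisher 1 reports 24, Fisher 3 reports 27 and Fisher 4 reports 27.
Truthful report 18: project built, pays 18, utility 18 - 18 = 0.
Report 5 instead: project built, pays 5, utility 18 - 5 = 13.
Since 13 > 0, reporting 5 is strictly better here, so truthful reporting is not dominant.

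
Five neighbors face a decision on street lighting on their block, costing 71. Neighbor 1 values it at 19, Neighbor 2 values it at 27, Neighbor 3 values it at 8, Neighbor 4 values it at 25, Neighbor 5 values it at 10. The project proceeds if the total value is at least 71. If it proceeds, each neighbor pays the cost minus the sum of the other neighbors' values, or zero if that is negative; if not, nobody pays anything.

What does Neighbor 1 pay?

Total value 89 ≥ cost 71, so the project is built.
The other neighbors' values sum to 70.
Cost minus that sum is 71 - 70 = 1.

1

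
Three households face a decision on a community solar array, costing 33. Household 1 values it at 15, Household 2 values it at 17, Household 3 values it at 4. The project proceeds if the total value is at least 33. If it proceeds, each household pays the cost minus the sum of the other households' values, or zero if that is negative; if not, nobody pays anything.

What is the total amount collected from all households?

Total value 36 ≥ cost 33, so it is built.
Household 1: others sum to 21; max(0, 33 - 21) = 12.
Household 2: others sum to 19; max(0, 33 - 19) = 14.
Household 3: others sum to 32; max(0, 33 - 32) = 1.
Total collected = 12 + 14 + 1 = 27.

27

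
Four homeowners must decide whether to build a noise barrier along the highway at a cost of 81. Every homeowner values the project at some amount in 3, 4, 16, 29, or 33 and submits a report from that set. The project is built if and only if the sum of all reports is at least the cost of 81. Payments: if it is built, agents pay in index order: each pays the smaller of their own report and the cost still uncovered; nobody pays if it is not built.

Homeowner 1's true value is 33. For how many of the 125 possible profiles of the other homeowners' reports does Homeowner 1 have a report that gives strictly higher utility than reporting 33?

62

Others report (3, 16, 33): truth gives 0; report 29 gives 4 > 0. Violating.
Others report (3, 29, 29): truth gives 0; report 29 gives 4 > 0. Violating.
Others report (3, 29, 33): truth gives 0; report 16 gives 17 > 0. Violating.
Others report (3, 33, 16): truth gives 0; report 29 gives 4 > 0. Violating.
Others report (3, 3, 3): truth gives 0; no alternative beats it.
Others report (3, 3, 4): truth gives 0; no alternative beats it.
(Checking all 125 profiles: 62 have a profitable deviation, 63 do not.)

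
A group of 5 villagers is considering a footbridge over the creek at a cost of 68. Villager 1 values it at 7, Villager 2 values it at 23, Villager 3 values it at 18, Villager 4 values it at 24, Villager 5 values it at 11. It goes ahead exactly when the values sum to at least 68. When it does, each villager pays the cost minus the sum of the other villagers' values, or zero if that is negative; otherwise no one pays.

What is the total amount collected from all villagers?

20

Total value 83 ≥ cost 68, so it is built.
Villager 1: others sum to 76; max(0, 68 - 76) = 0.
Villager 2: others sum to 60; max(0, 68 - 60) = 8.
Villager 3: others sum to 65; max(0, 68 - 65) = 3.
Villager 4: others sum to 59; max(0, 68 - 59) = 9.
Villager 5: others sum to 72; max(0, 68 - 72) = 0.
Total collected = 0 + 8 + 3 + 9 + 0 = 20.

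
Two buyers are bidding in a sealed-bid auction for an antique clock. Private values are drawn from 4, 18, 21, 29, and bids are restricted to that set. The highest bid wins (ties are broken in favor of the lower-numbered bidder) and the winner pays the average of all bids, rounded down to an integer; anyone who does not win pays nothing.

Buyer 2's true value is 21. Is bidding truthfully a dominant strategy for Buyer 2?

Consider the case where Buyer 1 bids 4.
Truthful bid 21: wins, pays 12, utility 21 - 12 = 9.
Bid 18 instead: wins, pays 11, utility 21 - 11 = 10.
Since 10 > 9, bidding 18 is strictly better here, so truthful bidding is not dominant.

No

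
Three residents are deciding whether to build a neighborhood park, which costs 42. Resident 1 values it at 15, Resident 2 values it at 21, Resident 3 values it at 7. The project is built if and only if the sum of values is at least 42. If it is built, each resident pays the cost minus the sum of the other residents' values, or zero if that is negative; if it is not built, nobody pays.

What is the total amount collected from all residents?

40

Total value 43 ≥ cost 42, so it is built.
Resident 1: others sum to 28; max(0, 42 - 28) = 14.
Resident 2: others sum to 22; max(0, 42 - 22) = 20.
Resident 3: others sum to 36; max(0, 42 - 36) = 6.
Total collected = 14 + 20 + 6 = 40.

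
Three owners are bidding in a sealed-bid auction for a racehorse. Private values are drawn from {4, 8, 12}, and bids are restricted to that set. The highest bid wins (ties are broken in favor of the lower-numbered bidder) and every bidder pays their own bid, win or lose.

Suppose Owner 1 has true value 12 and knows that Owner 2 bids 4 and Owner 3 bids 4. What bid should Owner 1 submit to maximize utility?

Bid 4: wins, pays 4, utility 12 - 4 = 8.
Bid 8: wins, pays 8, utility 12 - 8 = 4.
Bid 12: wins, pays 12, utility 12 - 12 = 0.
The best choice is 4 with utility 8.

4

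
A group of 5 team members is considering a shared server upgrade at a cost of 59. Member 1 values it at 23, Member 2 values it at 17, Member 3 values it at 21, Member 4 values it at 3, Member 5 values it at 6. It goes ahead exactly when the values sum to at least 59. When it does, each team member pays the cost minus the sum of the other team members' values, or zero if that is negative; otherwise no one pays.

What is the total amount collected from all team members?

28

Total value 70 ≥ cost 59, so it is built.
Member 1: others sum to 47; max(0, 59 - 47) = 12.
Member 2: others sum to 53; max(0, 59 - 53) = 6.
Member 3: others sum to 49; max(0, 59 - 49) = 10.
Member 4: others sum to 67; max(0, 59 - 67) = 0.
Member 5: others sum to 64; max(0, 59 - 64) = 0.
Total collected = 12 + 6 + 10 + 0 + 0 = 28.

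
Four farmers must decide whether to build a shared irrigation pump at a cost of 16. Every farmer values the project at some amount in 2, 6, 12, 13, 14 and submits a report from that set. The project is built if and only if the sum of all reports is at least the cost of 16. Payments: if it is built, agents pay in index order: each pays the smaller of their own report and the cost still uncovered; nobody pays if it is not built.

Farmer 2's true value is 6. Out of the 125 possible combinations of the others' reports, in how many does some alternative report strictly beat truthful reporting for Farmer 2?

Others report (2, 2, 12): truth gives 0; report 2 gives 4 > 0. Violating.
Others report (2, 2, 13): truth gives 0; report 2 gives 4 > 0. Violating.
Others report (2, 2, 14): truth gives 0; report 2 gives 4 > 0. Violating.
Others report (2, 6, 6): truth gives 0; report 2 gives 4 > 0. Violating.
Others report (2, 2, 2): truth gives 0; no alternative beats it.
Others report (2, 2, 6): truth gives 0; no alternative beats it.
(Checking all 125 profiles: 96 have a profitable deviation, 29 do not.)

96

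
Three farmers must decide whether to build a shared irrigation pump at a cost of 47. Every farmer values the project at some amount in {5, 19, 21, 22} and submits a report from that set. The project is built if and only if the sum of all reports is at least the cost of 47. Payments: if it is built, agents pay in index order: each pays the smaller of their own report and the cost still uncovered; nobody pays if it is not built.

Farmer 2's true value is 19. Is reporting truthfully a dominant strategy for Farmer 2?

Consider the case where Farmer 1 reports 21 and Farmer 3 reports 21.
Truthful report 19: project built, pays 19, utility 19 - 19 = 0.
Report 5 instead: project built, pays 5, utility 19 - 5 = 14.
Since 14 > 0, reporting 5 is strictly better here, so truthful reporting is not dominant.

No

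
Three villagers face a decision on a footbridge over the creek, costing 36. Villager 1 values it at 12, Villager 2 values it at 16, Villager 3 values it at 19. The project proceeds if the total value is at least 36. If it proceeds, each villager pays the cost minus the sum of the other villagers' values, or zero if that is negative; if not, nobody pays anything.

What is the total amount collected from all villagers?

14

Total value 47 ≥ cost 36, so it is built.
Villager 1: others sum to 35; max(0, 36 - 35) = 1.
Villager 2: others sum to 31; max(0, 36 - 31) = 5.
Villager 3: others sum to 28; max(0, 36 - 28) = 8.
Total collected = 1 + 5 + 8 = 14.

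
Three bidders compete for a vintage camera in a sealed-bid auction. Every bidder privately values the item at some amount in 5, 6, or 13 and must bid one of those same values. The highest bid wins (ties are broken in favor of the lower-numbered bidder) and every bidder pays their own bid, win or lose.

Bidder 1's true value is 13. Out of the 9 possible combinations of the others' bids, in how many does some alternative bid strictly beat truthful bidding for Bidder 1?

Others bid (5, 5): truth gives 0; bid 5 gives 8 > 0. Violating.
Others bid (5, 6): truth gives 0; bid 6 gives 7 > 0. Violating.
Others bid (6, 5): truth gives 0; bid 6 gives 7 > 0. Violating.
Others bid (6, 6): truth gives 0; bid 6 gives 7 > 0. Violating.
Others bid (5, 13): truth gives 0; no alternative beats it.
Others bid (6, 13): truth gives 0; no alternative beats it.
(Checking all 9 profiles: 4 have a profitable deviation, 5 do not.)

4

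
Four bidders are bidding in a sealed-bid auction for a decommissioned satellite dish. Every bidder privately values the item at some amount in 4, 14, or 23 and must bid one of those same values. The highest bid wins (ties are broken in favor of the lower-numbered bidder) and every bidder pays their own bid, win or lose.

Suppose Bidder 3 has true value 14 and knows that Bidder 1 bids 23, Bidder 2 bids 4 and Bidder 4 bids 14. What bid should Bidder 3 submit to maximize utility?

4

Bid 4: loses but pays 4, utility -4.
Bid 14: loses but pays 14, utility -14.
Bid 23: loses but pays 23, utility -23.
The best choice is 4 with utility -4.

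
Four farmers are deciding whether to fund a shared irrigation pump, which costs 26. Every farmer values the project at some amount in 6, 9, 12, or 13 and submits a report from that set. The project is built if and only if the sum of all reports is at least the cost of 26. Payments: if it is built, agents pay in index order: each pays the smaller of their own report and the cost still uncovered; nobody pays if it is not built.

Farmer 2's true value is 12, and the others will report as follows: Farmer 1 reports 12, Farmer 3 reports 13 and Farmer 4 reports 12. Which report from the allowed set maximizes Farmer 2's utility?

6

Report 6: project built, pays 6, utility 12 - 6 = 6.
Report 9: project built, pays 9, utility 12 - 9 = 3.
Report 12: project built, pays 12, utility 12 - 12 = 0.
Report 13: project built, pays 13, utility 12 - 13 = -1.
The best choice is 6 with utility 6.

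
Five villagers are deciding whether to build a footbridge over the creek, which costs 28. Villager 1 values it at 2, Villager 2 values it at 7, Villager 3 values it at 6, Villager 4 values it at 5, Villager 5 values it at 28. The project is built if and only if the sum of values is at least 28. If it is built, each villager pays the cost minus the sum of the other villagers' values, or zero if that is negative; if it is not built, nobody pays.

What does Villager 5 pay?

Total value 48 ≥ cost 28, so the project is built.
The other villagers' values sum to 20.
Cost minus that sum is 28 - 20 = 8.

8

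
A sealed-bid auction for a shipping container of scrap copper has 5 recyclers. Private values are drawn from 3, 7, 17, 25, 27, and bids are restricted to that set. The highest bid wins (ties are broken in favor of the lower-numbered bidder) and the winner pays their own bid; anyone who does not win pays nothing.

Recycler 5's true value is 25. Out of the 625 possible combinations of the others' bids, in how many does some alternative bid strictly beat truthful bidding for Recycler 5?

16

Others bid (3, 3, 3, 3): truth gives 0; bid 7 gives 18 > 0. Violating.
Others bid (3, 3, 3, 7): truth gives 0; bid 17 gives 8 > 0. Violating.
Others bid (3, 3, 7, 3): truth gives 0; bid 17 gives 8 > 0. Violating.
Others bid (3, 3, 7, 7): truth gives 0; bid 17 gives 8 > 0. Violating.
Others bid (3, 3, 3, 17): truth gives 0; no alternative beats it.
Others bid (3, 3, 3, 25): truth gives 0; no alternative beats it.
(Checking all 625 profiles: 16 have a profitable deviation, 609 do not.)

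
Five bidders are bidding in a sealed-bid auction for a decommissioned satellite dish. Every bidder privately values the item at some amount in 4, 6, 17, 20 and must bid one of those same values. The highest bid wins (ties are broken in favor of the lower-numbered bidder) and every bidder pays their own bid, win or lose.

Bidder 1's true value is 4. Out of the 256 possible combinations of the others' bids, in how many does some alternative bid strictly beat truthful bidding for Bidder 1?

15

Others bid (4, 4, 4, 6): truth gives -4; bid 6 gives -2 > -4. Violating.
Others bid (4, 4, 6, 4): truth gives -4; bid 6 gives -2 > -4. Violating.
Others bid (4, 4, 6, 6): truth gives -4; bid 6 gives -2 > -4. Violating.
Others bid (4, 6, 4, 4): truth gives -4; bid 6 gives -2 > -4. Violating.
Others bid (4, 4, 4, 4): truth gives 0; no alternative beats it.
Others bid (4, 4, 4, 17): truth gives -4; no alternative beats it.
(Checking all 256 profiles: 15 have a profitable deviation, 241 do not.)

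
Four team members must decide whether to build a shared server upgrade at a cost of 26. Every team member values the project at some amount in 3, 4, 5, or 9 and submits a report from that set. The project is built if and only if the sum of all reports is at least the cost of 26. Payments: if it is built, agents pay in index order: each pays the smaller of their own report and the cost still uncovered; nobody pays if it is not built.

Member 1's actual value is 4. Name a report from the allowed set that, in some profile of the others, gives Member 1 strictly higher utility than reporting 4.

3

Suppose Member 2 reports 5, Member 3 reports 9 and Member 4 reports 9.
Report 4: project built, pays 4, utility 4 - 4 = 0.
Report 3: project built, pays 3, utility 4 - 3 = 1.
So reporting 3 beats truth here (1 > 0).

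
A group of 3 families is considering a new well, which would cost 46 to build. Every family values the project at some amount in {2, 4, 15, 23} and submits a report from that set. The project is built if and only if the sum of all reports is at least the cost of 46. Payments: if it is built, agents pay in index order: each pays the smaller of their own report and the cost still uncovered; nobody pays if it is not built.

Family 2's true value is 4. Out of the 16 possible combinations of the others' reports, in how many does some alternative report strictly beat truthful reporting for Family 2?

1

Others report (23, 23): truth gives 0; report 2 gives 2 > 0. Violating.
Others report (2, 2): truth gives 0; no alternative beats it.
Others report (2, 4): truth gives 0; no alternative beats it.
(Checking all 16 profiles: 1 has a profitable deviation, 15 do not.)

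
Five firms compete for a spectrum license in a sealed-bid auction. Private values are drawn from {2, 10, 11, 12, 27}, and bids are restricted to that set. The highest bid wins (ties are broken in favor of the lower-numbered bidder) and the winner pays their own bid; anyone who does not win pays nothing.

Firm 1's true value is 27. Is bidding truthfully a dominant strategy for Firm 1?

Consider the case where Firm 2 bids 2, Firm 3 bids 2, Firm 4 bids 2 and Firm 5 bids 2.
Truthful bid 27: wins, pays 27, utility 27 - 27 = 0.
Bid 2 instead: wins, pays 2, utility 27 - 2 = 25.
Since 25 > 0, bidding 2 is strictly better here, so truthful bidding is not dominant.

No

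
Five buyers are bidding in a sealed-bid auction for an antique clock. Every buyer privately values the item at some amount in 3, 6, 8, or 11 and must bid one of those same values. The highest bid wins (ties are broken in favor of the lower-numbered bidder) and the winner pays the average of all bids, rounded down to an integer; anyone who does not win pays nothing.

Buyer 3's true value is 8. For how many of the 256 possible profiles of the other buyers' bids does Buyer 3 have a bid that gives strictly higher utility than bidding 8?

75

Others bid (3, 3, 3, 3): truth gives 4; bid 6 gives 5 > 4. Violating.
Others bid (3, 3, 3, 11): truth gives 0; bid 11 gives 2 > 0. Violating.
Others bid (3, 3, 6, 6): truth gives 3; bid 6 gives 4 > 3. Violating.
Others bid (3, 3, 6, 11): truth gives 0; bid 11 gives 2 > 0. Violating.
Others bid (3, 3, 3, 6): truth gives 4; no alternative beats it.
Others bid (3, 3, 3, 8): truth gives 3; no alternative beats it.
(Checking all 256 profiles: 75 have a profitable deviation, 181 do not.)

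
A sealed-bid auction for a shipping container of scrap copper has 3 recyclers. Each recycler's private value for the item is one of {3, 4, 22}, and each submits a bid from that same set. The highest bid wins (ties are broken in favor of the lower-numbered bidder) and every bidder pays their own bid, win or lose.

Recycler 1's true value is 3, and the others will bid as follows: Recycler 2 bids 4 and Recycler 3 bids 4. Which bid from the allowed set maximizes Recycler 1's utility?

Bid 3: loses but pays 3, utility -3.
Bid 4: wins, pays 4, utility 3 - 4 = -1.
Bid 22: wins, pays 22, utility 3 - 22 = -19.
The best choice is 4 with utility -1.

4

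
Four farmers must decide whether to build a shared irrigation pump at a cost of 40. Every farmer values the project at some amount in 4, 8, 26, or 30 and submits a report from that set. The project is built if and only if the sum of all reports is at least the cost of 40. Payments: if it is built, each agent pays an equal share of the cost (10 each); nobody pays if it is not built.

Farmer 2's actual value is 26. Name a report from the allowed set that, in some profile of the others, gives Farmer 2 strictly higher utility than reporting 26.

Suppose Farmer 1 reports 4, Farmer 3 reports 4 and Farmer 4 reports 4.
Report 26: project not built, utility 0.
Report 30: project built, pays 10, utility 26 - 10 = 16.
So reporting 30 beats truth here (16 > 0).

30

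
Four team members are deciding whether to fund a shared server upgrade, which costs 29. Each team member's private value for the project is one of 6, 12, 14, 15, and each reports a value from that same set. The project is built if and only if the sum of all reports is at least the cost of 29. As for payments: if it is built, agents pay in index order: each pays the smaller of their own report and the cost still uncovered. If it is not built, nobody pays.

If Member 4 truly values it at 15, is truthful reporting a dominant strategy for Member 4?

Check each profile of the others' reports and compare truth against every alternative report.
Others report (6, 12, 12): truth gives 15, best alternative gives 15.
Others report (6, 12, 14): truth gives 15, best alternative gives 15.
Others report (6, 12, 15): truth gives 15, best alternative gives 15.
Others report (6, 14, 12): truth gives 15, best alternative gives 15.
Others report (6, 14, 14): truth gives 15, best alternative gives 15.
Others report (6, 14, 15): truth gives 15, best alternative gives 15.
(Remaining 58 profiles checked similarly; truth is weakly best in each.)
In every case the truthful report is at least as good as any alternative, so it is a dominant strategy.

Yes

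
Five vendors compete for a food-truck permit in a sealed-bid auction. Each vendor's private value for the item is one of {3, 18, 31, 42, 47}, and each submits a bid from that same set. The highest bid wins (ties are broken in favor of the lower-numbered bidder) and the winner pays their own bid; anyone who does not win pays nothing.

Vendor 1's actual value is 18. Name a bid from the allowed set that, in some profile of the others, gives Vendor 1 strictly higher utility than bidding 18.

Suppose Vendor 2 bids 3, Vendor 3 bids 3, Vendor 4 bids 3 and Vendor 5 bids 3.
Bid 18: wins, pays 18, utility 18 - 18 = 0.
Bid 3: wins, pays 3, utility 18 - 3 = 15.
So bidding 3 beats truth here (15 > 0).

3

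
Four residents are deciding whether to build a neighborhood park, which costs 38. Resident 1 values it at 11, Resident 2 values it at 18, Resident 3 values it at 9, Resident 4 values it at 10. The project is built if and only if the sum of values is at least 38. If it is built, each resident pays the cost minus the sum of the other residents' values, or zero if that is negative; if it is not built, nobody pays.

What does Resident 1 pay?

1

Total value 48 ≥ cost 38, so the project is built.
The other residents' values sum to 37.
Cost minus that sum is 38 - 37 = 1.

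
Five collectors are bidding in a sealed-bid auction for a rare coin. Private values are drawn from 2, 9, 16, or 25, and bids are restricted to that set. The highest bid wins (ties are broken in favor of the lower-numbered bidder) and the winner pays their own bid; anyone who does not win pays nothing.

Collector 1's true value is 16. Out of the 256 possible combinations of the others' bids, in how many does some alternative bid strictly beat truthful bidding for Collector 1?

Others bid (2, 2, 2, 2): truth gives 0; bid 2 gives 14 > 0. Violating.
Others bid (2, 2, 2, 9): truth gives 0; bid 9 gives 7 > 0. Violating.
Others bid (2, 2, 9, 2): truth gives 0; bid 9 gives 7 > 0. Violating.
Others bid (2, 2, 9, 9): truth gives 0; bid 9 gives 7 > 0. Violating.
Others bid (2, 2, 2, 16): truth gives 0; no alternative beats it.
Others bid (2, 2, 2, 25): truth gives 0; no alternative beats it.
(Checking all 256 profiles: 16 have a profitable deviation, 240 do not.)

16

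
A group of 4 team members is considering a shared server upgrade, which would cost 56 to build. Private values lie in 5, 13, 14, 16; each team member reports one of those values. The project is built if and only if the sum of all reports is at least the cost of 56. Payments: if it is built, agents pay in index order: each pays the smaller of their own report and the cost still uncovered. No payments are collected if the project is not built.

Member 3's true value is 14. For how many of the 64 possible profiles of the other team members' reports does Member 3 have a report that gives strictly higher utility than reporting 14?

16

Others report (13, 14, 16): truth gives 0; report 13 gives 1 > 0. Violating.
Others report (13, 16, 14): truth gives 0; report 13 gives 1 > 0. Violating.
Others report (13, 16, 16): truth gives 0; report 13 gives 1 > 0. Violating.
Others report (14, 13, 16): truth gives 0; report 13 gives 1 > 0. Violating.
Others report (5, 5, 5): truth gives 0; no alternative beats it.
Others report (5, 5, 13): truth gives 0; no alternative beats it.
(Checking all 64 profiles: 16 have a profitable deviation, 48 do not.)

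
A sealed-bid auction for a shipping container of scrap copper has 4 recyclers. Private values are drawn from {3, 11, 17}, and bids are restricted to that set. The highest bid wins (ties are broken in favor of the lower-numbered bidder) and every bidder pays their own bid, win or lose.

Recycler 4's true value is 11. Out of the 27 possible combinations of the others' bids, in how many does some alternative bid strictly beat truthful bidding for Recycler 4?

Others bid (3, 3, 11): truth gives -11; bid 3 gives -3 > -11. Violating.
Others bid (3, 3, 17): truth gives -11; bid 3 gives -3 > -11. Violating.
Others bid (3, 11, 3): truth gives -11; bid 3 gives -3 > -11. Violating.
Others bid (3, 11, 11): truth gives -11; bid 3 gives -3 > -11. Violating.
Others bid (3, 3, 3): truth gives 0; no alternative beats it.
(Checking all 27 profiles: 26 have a profitable deviation, 1 does not.)

26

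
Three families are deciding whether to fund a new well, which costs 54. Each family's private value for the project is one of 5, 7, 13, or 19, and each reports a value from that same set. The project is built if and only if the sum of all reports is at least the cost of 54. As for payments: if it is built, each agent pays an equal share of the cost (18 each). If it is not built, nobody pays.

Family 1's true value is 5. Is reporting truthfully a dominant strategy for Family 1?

Yes

Check each profile of the others' reports and compare truth against every alternative report.
Others report (5, 5): truth gives 0, best alternative gives 0.
Others report (5, 7): truth gives 0, best alternative gives 0.
Others report (5, 13): truth gives 0, best alternative gives 0.
Others report (5, 19): truth gives 0, best alternative gives 0.
Others report (7, 5): truth gives 0, best alternative gives 0.
Others report (7, 7): truth gives 0, best alternative gives 0.
(Remaining 10 profiles checked similarly; truth is weakly best in each.)
In every case the truthful report is at least as good as any alternative, so it is a dominant strategy.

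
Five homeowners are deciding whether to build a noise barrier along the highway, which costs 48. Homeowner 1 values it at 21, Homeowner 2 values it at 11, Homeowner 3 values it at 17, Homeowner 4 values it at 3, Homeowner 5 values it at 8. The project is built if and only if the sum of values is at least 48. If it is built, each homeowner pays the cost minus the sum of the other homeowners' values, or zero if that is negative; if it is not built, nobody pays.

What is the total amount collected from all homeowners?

Total value 60 ≥ cost 48, so it is built.
Homeowner 1: others sum to 39; max(0, 48 - 39) = 9.
Homeowner 2: others sum to 49; max(0, 48 - 49) = 0.
Homeowner 3: others sum to 43; max(0, 48 - 43) = 5.
Homeowner 4: others sum to 57; max(0, 48 - 57) = 0.
Homeowner 5: others sum to 52; max(0, 48 - 52) = 0.
Total collected = 9 + 0 + 5 + 0 + 0 = 14.

14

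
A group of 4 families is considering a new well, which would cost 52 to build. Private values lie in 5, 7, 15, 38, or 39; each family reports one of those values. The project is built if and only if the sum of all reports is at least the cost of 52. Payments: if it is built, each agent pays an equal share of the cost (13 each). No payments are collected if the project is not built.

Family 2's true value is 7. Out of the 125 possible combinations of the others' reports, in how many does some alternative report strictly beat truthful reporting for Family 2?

Others report (15, 15, 15): truth gives -6; report 5 gives 0 > -6. Violating.
Others report (5, 5, 5): truth gives 0; no alternative beats it.
Others report (5, 5, 7): truth gives 0; no alternative beats it.
(Checking all 125 profiles: 1 has a profitable deviation, 124 do not.)

1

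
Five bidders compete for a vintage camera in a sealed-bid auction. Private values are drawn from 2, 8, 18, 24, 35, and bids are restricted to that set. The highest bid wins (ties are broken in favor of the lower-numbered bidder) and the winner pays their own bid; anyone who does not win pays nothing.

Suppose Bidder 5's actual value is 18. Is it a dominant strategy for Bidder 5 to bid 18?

Consider the case where Bidder 1 bids 2, Bidder 2 bids 2, Bidder 3 bids 2 and Bidder 4 bids 2.
Truthful bid 18: wins, pays 18, utility 18 - 18 = 0.
Bid 8 instead: wins, pays 8, utility 18 - 8 = 10.
Since 10 > 0, bidding 8 is strictly better here, so truthful bidding is not dominant.

No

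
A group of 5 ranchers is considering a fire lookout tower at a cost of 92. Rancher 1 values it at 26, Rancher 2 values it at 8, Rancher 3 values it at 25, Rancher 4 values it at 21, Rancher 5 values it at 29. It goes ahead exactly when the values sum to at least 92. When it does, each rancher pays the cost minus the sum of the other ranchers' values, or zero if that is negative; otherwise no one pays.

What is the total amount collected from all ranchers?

Total value 109 ≥ cost 92, so it is built.
Rancher 1: others sum to 83; max(0, 92 - 83) = 9.
Rancher 2: others sum to 101; max(0, 92 - 101) = 0.
Rancher 3: others sum to 84; max(0, 92 - 84) = 8.
Rancher 4: others sum to 88; max(0, 92 - 88) = 4.
Rancher 5: others sum to 80; max(0, 92 - 80) = 12.
Total collected = 9 + 0 + 8 + 4 + 12 = 33.

33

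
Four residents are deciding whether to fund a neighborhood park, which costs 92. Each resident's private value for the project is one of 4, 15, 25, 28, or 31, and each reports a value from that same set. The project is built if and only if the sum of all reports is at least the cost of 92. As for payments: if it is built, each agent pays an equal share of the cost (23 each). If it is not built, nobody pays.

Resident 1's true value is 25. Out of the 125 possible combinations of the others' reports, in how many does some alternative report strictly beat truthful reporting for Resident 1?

Others report (4, 28, 31): truth gives 0; report 31 gives 2 > 0. Violating.
Others report (4, 31, 28): truth gives 0; report 31 gives 2 > 0. Violating.
Others report (4, 31, 31): truth gives 0; report 28 gives 2 > 0. Violating.
Others report (15, 15, 31): truth gives 0; report 31 gives 2 > 0. Violating.
Others report (4, 4, 4): truth gives 0; no alternative beats it.
Others report (4, 4, 15): truth gives 0; no alternative beats it.
(Checking all 125 profiles: 15 have a profitable deviation, 110 do not.)

15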